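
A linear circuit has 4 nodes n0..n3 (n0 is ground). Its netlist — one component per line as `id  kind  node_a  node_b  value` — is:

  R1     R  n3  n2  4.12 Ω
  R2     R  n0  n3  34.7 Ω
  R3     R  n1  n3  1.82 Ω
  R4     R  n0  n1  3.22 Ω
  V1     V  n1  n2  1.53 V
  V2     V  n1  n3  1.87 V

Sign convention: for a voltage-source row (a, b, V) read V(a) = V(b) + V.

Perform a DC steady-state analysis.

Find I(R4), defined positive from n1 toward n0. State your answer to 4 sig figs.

0.04931 A

MNA unknowns: 3 node voltages V₁..V_3 plus 2 source currents (V1, V2)
R1: Y=0.2427 on G[3,2]
R2: Y=0.02882 on G[0,3]
R3: Y=0.5495 on G[1,3]
R4: Y=0.3106 on G[0,1]
V1: row V1−V2=1.53, i_V1 at 1,2
V2: row V1−V3=1.87, i_V2 at 1,3
solve → V1=0.1588, V2=-1.371, V3=-1.711
aux → i_V1=0.08252, i_V2=-1.159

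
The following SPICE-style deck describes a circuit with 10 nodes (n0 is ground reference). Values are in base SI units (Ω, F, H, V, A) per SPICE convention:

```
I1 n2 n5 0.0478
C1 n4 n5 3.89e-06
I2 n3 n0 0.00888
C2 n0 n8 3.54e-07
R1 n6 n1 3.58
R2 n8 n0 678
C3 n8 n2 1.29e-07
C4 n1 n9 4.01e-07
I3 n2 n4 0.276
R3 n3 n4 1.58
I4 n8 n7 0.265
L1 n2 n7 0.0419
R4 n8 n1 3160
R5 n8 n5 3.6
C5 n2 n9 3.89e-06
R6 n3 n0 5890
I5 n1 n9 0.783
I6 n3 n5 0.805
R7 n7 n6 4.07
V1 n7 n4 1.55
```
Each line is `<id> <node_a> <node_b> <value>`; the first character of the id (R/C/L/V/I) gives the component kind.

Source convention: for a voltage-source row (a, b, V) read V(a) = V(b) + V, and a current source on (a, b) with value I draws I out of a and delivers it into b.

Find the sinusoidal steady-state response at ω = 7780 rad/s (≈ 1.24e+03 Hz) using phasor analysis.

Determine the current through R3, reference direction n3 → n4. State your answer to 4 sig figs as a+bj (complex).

-0.8128-0.006432j A

Apply KCL at each of the 9 non-ground nodes and solve the resulting linear system.
Node n1: branches {R1, C4, R4, I5} → V_1 = 2.723+38.21j
Node n2: branches {I1, C3, I3, L1, C5} → V_2 = 21.35-514.3j
Node n3: branches {I2, R3, R6, I6} → V_3 = -6.620+37.89j
Node n4: branches {C1, I3, R3, V1} → V_4 = -5.336+37.90j
Node n5: branches {I1, C1, R5, I6} → V_5 = -3.930+1.063j
Node n6: branches {R1, R7} → V_6 = -0.3233+38.06j
Node n7: branches {I4, L1, R7, V1} → V_7 = -3.786+37.90j
Node n8: branches {C2, R2, C3, I4, R4, R5} → V_8 = -2.987+1.217j
Node n9: branches {C4, C5, I5} → V_9 = 19.61-486.1j
Source currents: i(V1)=-0.5779-0.03613j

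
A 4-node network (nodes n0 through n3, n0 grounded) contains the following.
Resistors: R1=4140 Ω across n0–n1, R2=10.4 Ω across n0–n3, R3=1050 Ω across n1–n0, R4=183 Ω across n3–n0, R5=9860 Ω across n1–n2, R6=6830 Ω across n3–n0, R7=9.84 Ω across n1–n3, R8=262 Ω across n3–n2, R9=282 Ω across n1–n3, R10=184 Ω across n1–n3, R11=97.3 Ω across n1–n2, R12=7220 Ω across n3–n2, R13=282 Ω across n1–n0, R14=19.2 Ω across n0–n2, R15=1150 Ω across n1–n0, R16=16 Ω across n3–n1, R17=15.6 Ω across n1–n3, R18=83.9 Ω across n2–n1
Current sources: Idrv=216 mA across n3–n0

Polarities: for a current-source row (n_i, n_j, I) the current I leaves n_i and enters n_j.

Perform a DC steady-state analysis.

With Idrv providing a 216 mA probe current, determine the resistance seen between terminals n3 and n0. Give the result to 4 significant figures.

R_eq = 8.116 Ω

MNA unknowns: 3 node voltages V₁..V_3
R1: Y=0.0002415 on G[0,1]
R2: Y=0.09615 on G[0,3]
R3: Y=0.0009524 on G[1,0]
R4: Y=0.005464 on G[3,0]
R5: Y=0.0001014 on G[1,2]
R6: Y=0.0001464 on G[3,0]
R7: Y=0.1016 on G[1,3]
R8: Y=0.003817 on G[3,2]
R9: Y=0.003546 on G[1,3]
R10: Y=0.005435 on G[1,3]
R11: Y=0.01028 on G[1,2]
R12: Y=0.0001385 on G[3,2]
R13: Y=0.003546 on G[1,0]
R14: Y=0.05208 on G[0,2]
R15: Y=0.0008696 on G[1,0]
R16: Y=0.06250 on G[3,1]
R17: Y=0.06410 on G[1,3]
R18: Y=0.01192 on G[2,1]
Idrv: z[3]−=0.216, z[0]+=0.216
solve → V1=-1.615, V2=-0.5481, V3=-1.753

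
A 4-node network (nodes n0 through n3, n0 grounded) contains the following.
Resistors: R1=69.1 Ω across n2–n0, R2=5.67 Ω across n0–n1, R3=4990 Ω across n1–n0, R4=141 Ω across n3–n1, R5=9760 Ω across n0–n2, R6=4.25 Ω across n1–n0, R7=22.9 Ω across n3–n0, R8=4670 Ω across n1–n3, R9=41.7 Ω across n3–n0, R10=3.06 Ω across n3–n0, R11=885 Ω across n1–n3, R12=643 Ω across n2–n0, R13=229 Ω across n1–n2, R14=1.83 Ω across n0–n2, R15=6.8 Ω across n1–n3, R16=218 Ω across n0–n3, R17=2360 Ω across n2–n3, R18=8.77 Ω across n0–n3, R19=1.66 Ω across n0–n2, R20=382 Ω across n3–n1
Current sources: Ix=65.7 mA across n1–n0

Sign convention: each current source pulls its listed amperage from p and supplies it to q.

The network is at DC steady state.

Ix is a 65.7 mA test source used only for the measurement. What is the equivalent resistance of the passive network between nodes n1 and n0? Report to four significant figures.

R_eq = 1.862 Ω

Element admittances at DC:
  Y(R1) = 0.01447 S between n2,n0
  Y(R2) = 0.1764 S between n0,n1
  Y(R3) = 0.0002004 S between n1,n0
  Y(R4) = 0.007092 S between n3,n1
  Y(R5) = 0.0001025 S between n0,n2
  Y(R6) = 0.2353 S between n1,n0
  Y(R7) = 0.04367 S between n3,n0
  Y(R8) = 0.0002141 S between n1,n3
  Y(R9) = 0.02398 S between n3,n0
  Y(R10) = 0.3268 S between n3,n0
  Y(R11) = 0.001130 S between n1,n3
  Y(R12) = 0.001555 S between n2,n0
  Y(R13) = 0.004367 S between n1,n2
  Y(R14) = 0.5464 S between n0,n2
  Y(R15) = 0.1471 S between n1,n3
  Y(R16) = 0.004587 S between n0,n3
  Y(R17) = 0.0004237 S between n2,n3
  Y(R18) = 0.1140 S between n0,n3
  Y(R19) = 0.6024 S between n0,n2
  Y(R20) = 0.002618 S between n3,n1
  Ix: injects 0.0657 A into n0 (from n1)
Assemble and solve the 3×3 MNA system:
  V(n1)=-0.1223  V(n2)=-0.0004671  V(n3)=-0.02880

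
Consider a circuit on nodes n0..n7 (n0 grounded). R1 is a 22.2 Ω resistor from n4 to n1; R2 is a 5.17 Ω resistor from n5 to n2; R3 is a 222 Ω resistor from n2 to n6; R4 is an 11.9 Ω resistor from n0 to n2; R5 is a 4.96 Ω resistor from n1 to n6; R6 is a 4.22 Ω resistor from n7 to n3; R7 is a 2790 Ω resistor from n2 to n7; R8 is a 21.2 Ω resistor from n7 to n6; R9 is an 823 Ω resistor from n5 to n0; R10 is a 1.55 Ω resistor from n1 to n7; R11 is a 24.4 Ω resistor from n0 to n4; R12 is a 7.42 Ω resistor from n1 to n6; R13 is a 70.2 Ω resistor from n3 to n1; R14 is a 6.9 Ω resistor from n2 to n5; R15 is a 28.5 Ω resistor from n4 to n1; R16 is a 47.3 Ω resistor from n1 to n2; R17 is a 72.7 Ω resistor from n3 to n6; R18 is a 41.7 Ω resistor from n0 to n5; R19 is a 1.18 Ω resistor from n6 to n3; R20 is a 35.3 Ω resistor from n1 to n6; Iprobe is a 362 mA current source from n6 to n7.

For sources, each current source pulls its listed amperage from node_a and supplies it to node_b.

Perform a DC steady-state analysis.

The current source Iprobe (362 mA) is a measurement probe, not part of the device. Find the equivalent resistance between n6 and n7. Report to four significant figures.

R_eq = 2.127 Ω

MNA unknowns: 7 node voltages V₁..V_7
R1: Y=0.04505 on G[4,1]
R2: Y=0.1934 on G[5,2]
R3: Y=0.004505 on G[2,6]
R4: Y=0.08403 on G[0,2]
R5: Y=0.2016 on G[1,6]
R6: Y=0.2370 on G[7,3]
R7: Y=0.0003584 on G[2,7]
R8: Y=0.04717 on G[7,6]
R9: Y=0.001215 on G[5,0]
R10: Y=0.6452 on G[1,7]
R11: Y=0.04098 on G[0,4]
R12: Y=0.1348 on G[1,6]
R13: Y=0.01425 on G[3,1]
R14: Y=0.1449 on G[2,5]
R15: Y=0.03509 on G[4,1]
R16: Y=0.02114 on G[1,2]
R17: Y=0.01376 on G[3,6]
R18: Y=0.02398 on G[0,5]
R19: Y=0.8475 on G[6,3]
R20: Y=0.02833 on G[1,6]
Iprobe: z[6]−=0.362, z[7]+=0.362
solve → V1=0.03494, V2=-0.008815, V3=-0.2804, V4=0.02312, V5=-0.008204, V6=-0.4506, V7=0.3193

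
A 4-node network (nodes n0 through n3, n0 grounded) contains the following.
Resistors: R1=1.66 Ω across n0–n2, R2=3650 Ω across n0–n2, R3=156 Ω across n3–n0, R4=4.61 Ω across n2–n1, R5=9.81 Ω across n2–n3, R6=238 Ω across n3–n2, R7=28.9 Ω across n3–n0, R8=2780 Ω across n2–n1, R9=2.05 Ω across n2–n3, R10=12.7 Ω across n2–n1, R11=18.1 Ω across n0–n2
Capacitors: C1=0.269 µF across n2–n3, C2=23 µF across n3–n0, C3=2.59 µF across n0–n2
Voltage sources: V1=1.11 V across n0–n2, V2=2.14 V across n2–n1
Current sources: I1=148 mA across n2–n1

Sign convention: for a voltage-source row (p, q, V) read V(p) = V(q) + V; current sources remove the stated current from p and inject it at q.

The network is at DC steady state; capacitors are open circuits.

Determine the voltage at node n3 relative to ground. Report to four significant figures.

-1.038 V

MNA unknowns: 3 node voltages V₁..V_3 plus 2 source currents (V1, V2)
R1: Y=0.6024 on G[0,2]
R2: Y=0.0002740 on G[0,2]
R3: Y=0.006410 on G[3,0]
C1: Y=0.000 on G[2,3]
C2: Y=0.000 on G[3,0]
R4: Y=0.2169 on G[2,1]
R5: Y=0.1019 on G[2,3]
R6: Y=0.004202 on G[3,2]
R7: Y=0.03460 on G[3,0]
R8: Y=0.0003597 on G[2,1]
C3: Y=0.000 on G[0,2]
R9: Y=0.4878 on G[2,3]
R10: Y=0.07874 on G[2,1]
R11: Y=0.05525 on G[0,2]
V1: row V0−V2=1.11, i_V1 at 0,2
V2: row V2−V1=2.14, i_V2 at 2,1
I1: z[2]−=0.148, z[1]+=0.148
solve → V1=-3.250, V2=-1.110, V3=-1.038
aux → i_V1=-0.7729, i_V2=-0.7815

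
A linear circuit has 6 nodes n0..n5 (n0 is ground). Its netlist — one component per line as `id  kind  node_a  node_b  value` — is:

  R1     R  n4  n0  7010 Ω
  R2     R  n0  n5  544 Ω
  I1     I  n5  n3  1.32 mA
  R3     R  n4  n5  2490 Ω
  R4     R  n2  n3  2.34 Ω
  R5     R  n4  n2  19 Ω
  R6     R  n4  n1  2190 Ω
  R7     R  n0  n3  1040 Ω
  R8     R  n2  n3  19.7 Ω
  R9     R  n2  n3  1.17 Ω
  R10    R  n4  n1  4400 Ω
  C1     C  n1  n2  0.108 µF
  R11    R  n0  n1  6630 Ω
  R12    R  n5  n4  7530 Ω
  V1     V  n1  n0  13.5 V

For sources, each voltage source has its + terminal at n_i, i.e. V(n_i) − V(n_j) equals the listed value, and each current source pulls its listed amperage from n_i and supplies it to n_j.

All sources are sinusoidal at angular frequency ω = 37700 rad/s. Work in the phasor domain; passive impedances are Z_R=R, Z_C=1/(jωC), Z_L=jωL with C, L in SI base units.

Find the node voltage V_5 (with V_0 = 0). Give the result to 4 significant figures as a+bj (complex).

2.019+0.8112j V

Element admittances at ω=37700 rad/s:
  Y(R1) = 0.0001427+0.000j S between n4,n0
  Y(R2) = 0.001838+0.000j S between n0,n5
  I1: injects 0.00132 A into n3 (from n5)
  Y(R3) = 0.0004016+0.000j S between n4,n5
  Y(R4) = 0.4274+0.000j S between n2,n3
  Y(R5) = 0.05263+0.000j S between n4,n2
  Y(R6) = 0.0004566+0.000j S between n4,n1
  Y(R7) = 0.0009615+0.000j S between n0,n3
  Y(R8) = 0.05076+0.000j S between n2,n3
  Y(R9) = 0.8547+0.000j S between n2,n3
  Y(R10) = 0.0002273+0.000j S between n4,n1
  Y(C1) = 0.000+0.004072j S between n1,n2
  Y(R11) = 0.0001508+0.000j S between n0,n1
  Y(R12) = 0.0001328+0.000j S between n5,n4
  V1: constraint V(n1)−V(n0) = 13.5
Assemble and solve the 6×6 MNA system:
  V(n1)=13.50+0.000j  V(n2)=11.53+3.687j  V(n3)=11.53+3.684j  V(n4)=11.43+3.602j  V(n5)=2.019+0.8112j
  i(V1)=-0.01846-0.005547j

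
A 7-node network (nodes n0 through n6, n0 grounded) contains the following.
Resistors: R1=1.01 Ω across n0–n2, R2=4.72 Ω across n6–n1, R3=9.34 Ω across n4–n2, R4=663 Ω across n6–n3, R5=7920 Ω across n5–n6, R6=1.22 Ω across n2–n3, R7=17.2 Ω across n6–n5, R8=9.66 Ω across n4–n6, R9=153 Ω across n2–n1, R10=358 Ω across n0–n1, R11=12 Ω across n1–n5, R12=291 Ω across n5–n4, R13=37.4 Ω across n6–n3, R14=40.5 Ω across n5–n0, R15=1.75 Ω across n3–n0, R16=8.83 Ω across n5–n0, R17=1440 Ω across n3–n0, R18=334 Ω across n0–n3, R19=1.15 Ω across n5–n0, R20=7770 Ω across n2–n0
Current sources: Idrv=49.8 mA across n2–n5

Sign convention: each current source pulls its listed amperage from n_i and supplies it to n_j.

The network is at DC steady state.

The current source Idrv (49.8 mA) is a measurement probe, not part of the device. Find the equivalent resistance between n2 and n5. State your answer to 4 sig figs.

R_eq = 1.611 Ω

MNA unknowns: 6 node voltages V₁..V_6
R1: Y=0.9901 on G[0,2]
R2: Y=0.2119 on G[6,1]
R3: Y=0.1071 on G[4,2]
R4: Y=0.001508 on G[6,3]
R5: Y=0.0001263 on G[5,6]
R6: Y=0.8197 on G[2,3]
R7: Y=0.05814 on G[6,5]
R8: Y=0.1035 on G[4,6]
R9: Y=0.006536 on G[2,1]
R10: Y=0.002793 on G[0,1]
R11: Y=0.08333 on G[1,5]
R12: Y=0.003436 on G[5,4]
R13: Y=0.02674 on G[6,3]
R14: Y=0.02469 on G[5,0]
R15: Y=0.5714 on G[3,0]
R16: Y=0.1133 on G[5,0]
R17: Y=0.0006944 on G[3,0]
R18: Y=0.002994 on G[0,3]
R19: Y=0.8696 on G[5,0]
R20: Y=0.0001287 on G[2,0]
Idrv: z[2]−=0.0498, z[5]+=0.0498
solve → V1=0.02134, V2=-0.03480, V3=-0.01977, V4=-0.009965, V5=0.04542, V6=0.01388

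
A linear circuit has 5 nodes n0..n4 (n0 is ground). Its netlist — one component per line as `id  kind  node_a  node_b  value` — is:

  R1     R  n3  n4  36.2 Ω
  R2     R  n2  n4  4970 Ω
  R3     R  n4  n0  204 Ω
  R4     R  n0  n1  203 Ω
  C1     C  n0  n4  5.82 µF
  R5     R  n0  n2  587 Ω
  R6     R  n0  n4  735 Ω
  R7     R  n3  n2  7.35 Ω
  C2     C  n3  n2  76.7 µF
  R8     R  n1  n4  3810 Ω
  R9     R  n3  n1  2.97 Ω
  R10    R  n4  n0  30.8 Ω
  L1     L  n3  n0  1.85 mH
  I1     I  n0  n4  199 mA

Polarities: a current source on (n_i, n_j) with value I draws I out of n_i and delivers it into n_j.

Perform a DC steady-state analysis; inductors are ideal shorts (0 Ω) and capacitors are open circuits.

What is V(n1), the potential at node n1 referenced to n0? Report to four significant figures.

0.002286 V

Apply KCL at each of the 4 non-ground nodes and solve the resulting linear system.
Node n1: branches {R4, R8, R9} → V_1 = 0.002286
Node n2: branches {R2, R5, R7, C2} → V_2 = 0.004344
Node n3: branches {R1, R7, C2, R9, L1} → V_3 = 0.000
Node n4: branches {R1, R2, R3, C1, R6, R8, R10, I1} → V_4 = 2.978
Source currents: i(L1)=0.08363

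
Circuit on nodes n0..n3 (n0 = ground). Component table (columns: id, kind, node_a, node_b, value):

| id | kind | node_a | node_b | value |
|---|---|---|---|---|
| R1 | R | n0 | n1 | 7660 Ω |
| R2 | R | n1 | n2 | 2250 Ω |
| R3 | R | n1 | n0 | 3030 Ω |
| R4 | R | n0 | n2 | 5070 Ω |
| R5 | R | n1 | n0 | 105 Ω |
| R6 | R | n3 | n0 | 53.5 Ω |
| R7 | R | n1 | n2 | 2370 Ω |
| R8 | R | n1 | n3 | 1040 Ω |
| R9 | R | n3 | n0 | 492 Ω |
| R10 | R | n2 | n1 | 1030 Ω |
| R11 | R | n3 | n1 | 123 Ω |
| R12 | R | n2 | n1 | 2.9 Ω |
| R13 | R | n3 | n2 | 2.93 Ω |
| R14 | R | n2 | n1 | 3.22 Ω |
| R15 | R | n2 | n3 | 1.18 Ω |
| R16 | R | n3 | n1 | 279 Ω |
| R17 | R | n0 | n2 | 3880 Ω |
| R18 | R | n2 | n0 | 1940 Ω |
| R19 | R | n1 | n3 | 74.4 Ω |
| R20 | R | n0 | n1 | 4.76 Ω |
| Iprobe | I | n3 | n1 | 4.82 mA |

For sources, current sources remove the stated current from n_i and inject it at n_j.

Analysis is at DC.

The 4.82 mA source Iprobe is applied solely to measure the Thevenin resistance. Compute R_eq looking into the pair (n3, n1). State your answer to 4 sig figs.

R_eq = 2.134 Ω

MNA unknowns: 3 node voltages V₁..V_3
R1: Y=0.0001305 on G[0,1]
R2: Y=0.0004444 on G[1,2]
R3: Y=0.0003300 on G[1,0]
R4: Y=0.0001972 on G[0,2]
R5: Y=0.009524 on G[1,0]
R6: Y=0.01869 on G[3,0]
R7: Y=0.0004219 on G[1,2]
R8: Y=0.0009615 on G[1,3]
R9: Y=0.002033 on G[3,0]
R10: Y=0.0009709 on G[2,1]
R11: Y=0.008130 on G[3,1]
R12: Y=0.3448 on G[2,1]
R13: Y=0.3413 on G[3,2]
R14: Y=0.3106 on G[2,1]
R15: Y=0.8475 on G[2,3]
R16: Y=0.003584 on G[3,1]
R17: Y=0.0002577 on G[0,2]
R18: Y=0.0005155 on G[2,0]
R19: Y=0.01344 on G[1,3]
R20: Y=0.2101 on G[0,1]
Iprobe: z[3]−=0.00482, z[1]+=0.00482
solve → V1=0.0009083, V2=-0.005713, V3=-0.009378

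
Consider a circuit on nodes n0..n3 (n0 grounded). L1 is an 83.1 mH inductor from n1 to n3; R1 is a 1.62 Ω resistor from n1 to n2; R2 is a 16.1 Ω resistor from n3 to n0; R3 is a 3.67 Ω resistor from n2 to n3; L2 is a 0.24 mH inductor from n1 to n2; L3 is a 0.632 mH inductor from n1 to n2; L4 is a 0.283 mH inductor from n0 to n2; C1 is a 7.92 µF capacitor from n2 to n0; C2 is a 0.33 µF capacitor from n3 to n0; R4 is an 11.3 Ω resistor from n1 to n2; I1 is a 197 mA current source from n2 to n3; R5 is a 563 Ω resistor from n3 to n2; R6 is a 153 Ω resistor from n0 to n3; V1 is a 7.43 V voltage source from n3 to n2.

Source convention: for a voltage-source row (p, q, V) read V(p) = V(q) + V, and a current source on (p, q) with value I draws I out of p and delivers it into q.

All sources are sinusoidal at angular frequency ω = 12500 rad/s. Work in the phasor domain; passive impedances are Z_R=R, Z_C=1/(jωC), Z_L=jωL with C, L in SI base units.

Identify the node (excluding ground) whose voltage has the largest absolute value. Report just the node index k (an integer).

3

Element admittances at ω=12500 rad/s:
  Y(L1) = 0.000-0.0009627j S between n1,n3
  Y(R1) = 0.6173+0.000j S between n1,n2
  Y(R2) = 0.06211+0.000j S between n3,n0
  Y(R3) = 0.2725+0.000j S between n2,n3
  Y(L2) = 0.000-0.3333j S between n1,n2
  Y(L3) = 0.000-0.1266j S between n1,n2
  Y(L4) = 0.000-0.2827j S between n0,n2
  Y(C1) = 0.000+0.09900j S between n2,n0
  Y(C2) = 0.000+0.004125j S between n3,n0
  Y(R4) = 0.08850+0.000j S between n1,n2
  I1: injects 0.197 A into n3 (from n2)
  Y(R5) = 0.001776+0.000j S between n3,n2
  Y(R6) = 0.006536+0.000j S between n0,n3
  V1: constraint V(n3)−V(n2) = 7.43
Assemble and solve the 4×4 MNA system:
  V(n1)=-0.7939-2.542j  V(n2)=-0.7986-2.535j  V(n3)=6.631-2.535j
  i(V1)=-2.306+0.1538j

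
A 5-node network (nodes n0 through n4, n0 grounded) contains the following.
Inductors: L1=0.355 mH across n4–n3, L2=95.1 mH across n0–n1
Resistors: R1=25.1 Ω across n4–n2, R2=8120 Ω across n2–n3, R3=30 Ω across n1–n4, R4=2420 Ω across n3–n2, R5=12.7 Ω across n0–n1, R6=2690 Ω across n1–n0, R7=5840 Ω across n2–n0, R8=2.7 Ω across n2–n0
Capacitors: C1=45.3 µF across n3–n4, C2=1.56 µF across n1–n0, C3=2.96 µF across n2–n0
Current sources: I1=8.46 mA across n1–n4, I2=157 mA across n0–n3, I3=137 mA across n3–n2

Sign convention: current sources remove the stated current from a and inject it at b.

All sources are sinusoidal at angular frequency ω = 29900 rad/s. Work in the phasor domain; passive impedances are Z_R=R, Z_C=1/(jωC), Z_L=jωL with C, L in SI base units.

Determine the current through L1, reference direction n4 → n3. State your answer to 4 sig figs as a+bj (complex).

Element admittances at ω=29900 rad/s:
  Y(L1) = 0.000-0.09421j S between n4,n3
  Y(R1) = 0.03984+0.000j S between n4,n2
  Y(L2) = 0.000-0.0003517j S between n0,n1
  Y(C1) = 0.000+1.354j S between n3,n4
  Y(R2) = 0.0001232+0.000j S between n2,n3
  Y(R3) = 0.03333+0.000j S between n1,n4
  Y(C2) = 0.000+0.04664j S between n1,n0
  Y(R4) = 0.0004132+0.000j S between n3,n2
  Y(R5) = 0.07874+0.000j S between n0,n1
  Y(R6) = 0.0003717+0.000j S between n1,n0
  Y(R7) = 0.0001712+0.000j S between n2,n0
  Y(C3) = 0.000+0.08850j S between n2,n0
  Y(R8) = 0.3704+0.000j S between n2,n0
  I1: injects 0.00846 A into n4 (from n1)
  I2: injects 0.157 A into n3 (from n0)
  I3: injects 0.137 A into n2 (from n3)
Assemble and solve the 4×4 MNA system:
  V(n1)=0.08811-0.05844j  V(n2)=0.3765-0.08845j  V(n3)=0.6322-0.09052j  V(n4)=0.6322-0.07476j

0.001485+8.311e-08j A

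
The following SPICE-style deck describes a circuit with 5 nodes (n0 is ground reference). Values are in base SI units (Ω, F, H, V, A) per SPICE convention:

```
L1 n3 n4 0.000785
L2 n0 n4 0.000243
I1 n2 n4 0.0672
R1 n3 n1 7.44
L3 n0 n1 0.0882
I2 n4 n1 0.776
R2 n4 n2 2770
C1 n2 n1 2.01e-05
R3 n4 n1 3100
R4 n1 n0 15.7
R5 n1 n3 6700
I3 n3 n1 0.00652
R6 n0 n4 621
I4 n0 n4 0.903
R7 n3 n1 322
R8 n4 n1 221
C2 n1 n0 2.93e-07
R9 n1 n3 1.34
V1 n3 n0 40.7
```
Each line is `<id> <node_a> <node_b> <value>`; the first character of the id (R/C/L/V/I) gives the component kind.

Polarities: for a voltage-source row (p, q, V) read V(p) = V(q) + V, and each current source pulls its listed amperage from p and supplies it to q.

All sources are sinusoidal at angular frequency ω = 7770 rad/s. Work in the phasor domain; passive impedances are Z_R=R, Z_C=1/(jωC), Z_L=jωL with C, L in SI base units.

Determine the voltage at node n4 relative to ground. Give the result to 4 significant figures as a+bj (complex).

Apply KCL at each of the 4 non-ground nodes and solve the resulting linear system.
Node n1: branches {R1, L3, I2, C1, R3, R4, R5, I3, R7, R8, C2, R9} → V_1 = 38.56-0.03067j
Node n2: branches {I1, R2, C1} → V_2 = 38.56+0.4665j
Node n3: branches {L1, R1, R5, I3, R7, R9, V1} → V_3 = 40.70+0.000j
Node n4: branches {L1, L2, I1, I2, R2, R3, R6, I4, R8} → V_4 = 9.625+0.4749j
Source currents: i(V1)=-1.820+5.068j

9.625+0.4749j V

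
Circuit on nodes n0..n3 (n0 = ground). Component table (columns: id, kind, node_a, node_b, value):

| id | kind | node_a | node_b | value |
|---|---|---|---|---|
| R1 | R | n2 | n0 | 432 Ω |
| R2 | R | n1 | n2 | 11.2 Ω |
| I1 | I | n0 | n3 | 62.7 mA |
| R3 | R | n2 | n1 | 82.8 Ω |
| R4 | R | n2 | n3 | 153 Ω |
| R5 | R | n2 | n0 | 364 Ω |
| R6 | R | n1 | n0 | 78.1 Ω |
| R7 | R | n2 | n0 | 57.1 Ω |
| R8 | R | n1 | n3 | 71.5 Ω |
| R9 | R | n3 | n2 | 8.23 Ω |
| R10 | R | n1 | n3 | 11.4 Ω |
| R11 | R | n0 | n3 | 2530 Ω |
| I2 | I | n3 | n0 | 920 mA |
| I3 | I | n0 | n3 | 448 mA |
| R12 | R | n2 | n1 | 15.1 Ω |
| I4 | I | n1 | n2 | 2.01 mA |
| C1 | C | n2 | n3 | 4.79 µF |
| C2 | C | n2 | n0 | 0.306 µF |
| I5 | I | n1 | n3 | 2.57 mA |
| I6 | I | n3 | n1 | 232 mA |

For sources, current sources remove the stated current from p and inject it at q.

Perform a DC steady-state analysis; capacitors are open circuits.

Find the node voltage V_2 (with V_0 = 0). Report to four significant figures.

-11.56 V

Apply KCL at each of the 3 non-ground nodes and solve the resulting linear system.
Node n1: branches {R2, R3, R6, R8, R10, R12, I4, I5, I6} → V_1 = -11.16
Node n2: branches {R1, R2, R3, R4, R5, R7, R9, R12, I4, C1, C2} → V_2 = -11.56
Node n3: branches {I1, R4, R8, R9, R10, R11, I2, I3, C1, I5, I6} → V_3 = -14.13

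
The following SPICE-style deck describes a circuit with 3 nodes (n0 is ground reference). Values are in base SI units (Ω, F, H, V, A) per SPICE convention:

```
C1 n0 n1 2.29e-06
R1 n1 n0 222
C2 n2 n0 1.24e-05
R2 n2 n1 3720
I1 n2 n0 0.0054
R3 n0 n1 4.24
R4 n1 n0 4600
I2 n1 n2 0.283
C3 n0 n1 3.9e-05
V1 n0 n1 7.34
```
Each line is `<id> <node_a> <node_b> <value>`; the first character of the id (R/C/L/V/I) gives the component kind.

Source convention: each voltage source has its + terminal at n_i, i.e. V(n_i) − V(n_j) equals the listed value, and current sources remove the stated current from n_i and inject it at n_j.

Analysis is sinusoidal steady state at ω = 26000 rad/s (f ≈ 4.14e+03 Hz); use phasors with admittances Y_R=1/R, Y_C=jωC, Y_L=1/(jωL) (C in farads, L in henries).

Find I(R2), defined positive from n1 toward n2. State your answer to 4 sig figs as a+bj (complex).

MNA unknowns: 2 node voltages V₁..V_2 plus 1 source current (V1)
C1: Y=0.000+0.05954j on G[0,1]
R1: Y=0.004505+0.000j on G[1,0]
C2: Y=0.000+0.3224j on G[2,0]
R2: Y=0.0002688+0.000j on G[2,1]
I1: z[2]−=0.0054, z[0]+=0.0054
R3: Y=0.2358+0.000j on G[0,1]
R4: Y=0.0002174+0.000j on G[1,0]
I2: z[1]−=0.283, z[2]+=0.283
C3: Y=0.000+1.014j on G[0,1]
V1: row V0−V1=7.34, i_V1 at 0,1
solve → V1=-7.340+0.000j, V2=0.0007128-0.8549j
aux → i_V1=-1.485-7.880j

-0.001973+0.0002298j A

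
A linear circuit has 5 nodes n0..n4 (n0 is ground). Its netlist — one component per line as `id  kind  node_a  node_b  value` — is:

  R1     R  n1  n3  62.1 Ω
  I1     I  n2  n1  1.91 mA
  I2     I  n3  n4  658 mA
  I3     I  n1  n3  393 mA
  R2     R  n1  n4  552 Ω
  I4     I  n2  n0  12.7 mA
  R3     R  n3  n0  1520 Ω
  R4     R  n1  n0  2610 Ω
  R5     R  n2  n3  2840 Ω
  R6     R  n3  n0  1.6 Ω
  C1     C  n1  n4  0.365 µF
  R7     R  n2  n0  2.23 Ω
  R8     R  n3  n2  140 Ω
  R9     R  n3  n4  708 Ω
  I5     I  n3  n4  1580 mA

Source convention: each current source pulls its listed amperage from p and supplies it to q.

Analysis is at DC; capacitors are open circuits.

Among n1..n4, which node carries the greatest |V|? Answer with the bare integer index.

4

Element admittances at DC:
  Y(R1) = 0.01610 S between n1,n3
  I1: injects 0.00191 A into n1 (from n2)
  I2: injects 0.658 A into n4 (from n3)
  I3: injects 0.393 A into n3 (from n1)
  Y(R2) = 0.001812 S between n1,n4
  I4: injects 0.0127 A into n0 (from n2)
  Y(R3) = 0.0006579 S between n3,n0
  Y(R4) = 0.0003831 S between n1,n0
  Y(R5) = 0.0003521 S between n2,n3
  Y(R6) = 0.6250 S between n3,n0
  Y(C1) = 0.000 S between n1,n4
  Y(R7) = 0.4484 S between n2,n0
  Y(R8) = 0.007143 S between n3,n2
  Y(R9) = 0.001412 S between n3,n4
  I5: injects 1.58 A into n4 (from n3)
Assemble and solve the 4×4 MNA system:
  V(n1)=50.12  V(n2)=-0.03250  V(n3)=-0.02769  V(n4)=722.3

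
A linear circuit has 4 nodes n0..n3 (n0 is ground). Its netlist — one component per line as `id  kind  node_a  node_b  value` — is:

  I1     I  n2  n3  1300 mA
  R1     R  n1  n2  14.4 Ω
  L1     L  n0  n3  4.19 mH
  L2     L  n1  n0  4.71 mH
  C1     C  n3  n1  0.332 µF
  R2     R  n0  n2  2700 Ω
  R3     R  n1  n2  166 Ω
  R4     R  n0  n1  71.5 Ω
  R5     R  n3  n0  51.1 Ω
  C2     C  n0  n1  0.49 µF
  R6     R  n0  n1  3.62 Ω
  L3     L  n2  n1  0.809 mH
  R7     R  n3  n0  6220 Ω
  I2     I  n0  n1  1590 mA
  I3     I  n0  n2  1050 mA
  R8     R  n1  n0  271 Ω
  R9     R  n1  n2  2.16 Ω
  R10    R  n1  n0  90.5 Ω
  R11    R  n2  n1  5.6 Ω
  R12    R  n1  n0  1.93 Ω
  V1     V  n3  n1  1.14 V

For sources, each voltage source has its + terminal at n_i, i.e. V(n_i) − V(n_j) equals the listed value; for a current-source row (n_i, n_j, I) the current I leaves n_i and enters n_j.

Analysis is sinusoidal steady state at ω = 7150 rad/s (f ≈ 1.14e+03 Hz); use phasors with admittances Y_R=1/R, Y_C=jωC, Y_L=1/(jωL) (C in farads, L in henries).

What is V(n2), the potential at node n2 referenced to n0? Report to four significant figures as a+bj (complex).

2.755+0.1833j V

MNA unknowns: 3 node voltages V₁..V_3 plus 1 source current (V1)
I1: z[2]−=1.3, z[3]+=1.3
R1: Y=0.06944+0.000j on G[1,2]
L1: Y=0.000-0.03338j on G[0,3]
L2: Y=0.000-0.02969j on G[1,0]
C1: Y=0.000+0.002374j on G[3,1]
R2: Y=0.0003704+0.000j on G[0,2]
R3: Y=0.006024+0.000j on G[1,2]
R4: Y=0.01399+0.000j on G[0,1]
R5: Y=0.01957+0.000j on G[3,0]
C2: Y=0.000+0.003503j on G[0,1]
R6: Y=0.2762+0.000j on G[0,1]
L3: Y=0.000-0.1729j on G[2,1]
R7: Y=0.0001608+0.000j on G[3,0]
I2: z[0]−=1.59, z[1]+=1.59
I3: z[0]−=1.05, z[2]+=1.05
R8: Y=0.003690+0.000j on G[1,0]
R9: Y=0.4630+0.000j on G[1,2]
R10: Y=0.01105+0.000j on G[1,0]
R11: Y=0.1786+0.000j on G[2,1]
R12: Y=0.5181+0.000j on G[1,0]
V1: row V3−V1=1.14, i_V1 at 3,1
solve → V1=3.086+0.2632j, V2=2.755+0.1833j, V3=4.226+0.2632j
aux → i_V1=1.208+0.1332j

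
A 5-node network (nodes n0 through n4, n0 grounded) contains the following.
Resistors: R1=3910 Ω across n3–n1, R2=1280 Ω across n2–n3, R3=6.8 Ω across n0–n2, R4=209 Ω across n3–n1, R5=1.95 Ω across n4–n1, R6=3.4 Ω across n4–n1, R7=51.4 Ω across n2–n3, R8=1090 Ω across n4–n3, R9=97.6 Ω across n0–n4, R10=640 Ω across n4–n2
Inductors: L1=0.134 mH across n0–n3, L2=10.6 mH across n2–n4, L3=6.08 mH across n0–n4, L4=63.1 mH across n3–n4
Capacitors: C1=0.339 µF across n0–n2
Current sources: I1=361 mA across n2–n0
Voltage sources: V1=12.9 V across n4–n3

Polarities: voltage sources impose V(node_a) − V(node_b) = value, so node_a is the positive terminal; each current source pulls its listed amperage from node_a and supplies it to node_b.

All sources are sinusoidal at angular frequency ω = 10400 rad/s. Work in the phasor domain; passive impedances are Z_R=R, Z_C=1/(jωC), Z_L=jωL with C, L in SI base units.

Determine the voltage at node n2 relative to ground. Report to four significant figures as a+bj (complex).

-2.065-0.7699j V

Element admittances at ω=10400 rad/s:
  Y(R1) = 0.0002558+0.000j S between n3,n1
  Y(L1) = 0.000-0.7176j S between n0,n3
  Y(C1) = 0.000+0.003526j S between n0,n2
  Y(L2) = 0.000-0.009071j S between n2,n4
  Y(R2) = 0.0007813+0.000j S between n2,n3
  Y(L3) = 0.000-0.01581j S between n0,n4
  Y(R3) = 0.1471+0.000j S between n0,n2
  Y(R4) = 0.004785+0.000j S between n3,n1
  Y(R5) = 0.5128+0.000j S between n4,n1
  I1: injects 0.361 A into n0 (from n2)
  Y(R6) = 0.2941+0.000j S between n4,n1
  Y(R7) = 0.01946+0.000j S between n2,n3
  Y(R8) = 0.0009174+0.000j S between n4,n3
  Y(R9) = 0.01025+0.000j S between n0,n4
  Y(R10) = 0.001563+0.000j S between n4,n2
  Y(L4) = 0.000-0.001524j S between n3,n4
  V1: constraint V(n4)−V(n3) = 12.9
Assemble and solve the 5×5 MNA system:
  V(n1)=12.37-0.2559j  V(n2)=-2.065-0.7699j  V(n3)=-0.4461-0.2559j  V(n4)=12.45-0.2559j
  i(V1)=-0.2274+0.3501j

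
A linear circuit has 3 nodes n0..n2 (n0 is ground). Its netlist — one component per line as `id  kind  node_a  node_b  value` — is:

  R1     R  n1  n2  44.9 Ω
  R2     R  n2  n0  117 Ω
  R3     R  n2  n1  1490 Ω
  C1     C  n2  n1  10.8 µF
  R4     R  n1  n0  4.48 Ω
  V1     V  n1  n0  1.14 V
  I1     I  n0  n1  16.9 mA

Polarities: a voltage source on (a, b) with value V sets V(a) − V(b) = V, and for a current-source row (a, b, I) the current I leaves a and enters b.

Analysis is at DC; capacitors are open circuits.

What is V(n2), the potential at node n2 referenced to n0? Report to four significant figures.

0.8306 V

Element admittances at DC:
  Y(R1) = 0.02227 S between n1,n2
  Y(R2) = 0.008547 S between n2,n0
  Y(R3) = 0.0006711 S between n2,n1
  Y(C1) = 0.000 S between n2,n1
  Y(R4) = 0.2232 S between n1,n0
  V1: constraint V(n1)−V(n0) = 1.14
  I1: injects 0.0169 A into n1 (from n0)
Assemble and solve the 3×3 MNA system:
  V(n1)=1.140  V(n2)=0.8306
  i(V1)=-0.2447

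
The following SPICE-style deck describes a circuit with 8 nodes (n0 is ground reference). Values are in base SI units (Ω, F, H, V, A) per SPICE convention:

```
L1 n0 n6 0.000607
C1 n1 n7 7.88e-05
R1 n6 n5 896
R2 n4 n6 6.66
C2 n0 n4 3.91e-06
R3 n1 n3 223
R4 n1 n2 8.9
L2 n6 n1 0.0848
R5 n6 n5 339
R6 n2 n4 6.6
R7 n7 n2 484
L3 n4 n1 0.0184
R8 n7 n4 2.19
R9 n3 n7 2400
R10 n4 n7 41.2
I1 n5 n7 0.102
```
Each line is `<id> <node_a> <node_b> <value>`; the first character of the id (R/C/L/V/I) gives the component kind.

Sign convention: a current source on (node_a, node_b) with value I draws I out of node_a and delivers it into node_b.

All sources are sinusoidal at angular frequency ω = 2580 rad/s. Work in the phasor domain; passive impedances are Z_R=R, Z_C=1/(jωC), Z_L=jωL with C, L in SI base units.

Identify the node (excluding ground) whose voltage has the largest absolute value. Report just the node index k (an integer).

5

MNA unknowns: 7 node voltages V₁..V_7
L1: Y=0.000-0.6385j on G[0,6]
C1: Y=0.000+0.2033j on G[1,7]
R1: Y=0.001116+0.000j on G[6,5]
R2: Y=0.1502+0.000j on G[4,6]
C2: Y=0.000+0.01009j on G[0,4]
R3: Y=0.004484+0.000j on G[1,3]
R4: Y=0.1124+0.000j on G[1,2]
L2: Y=0.000-0.004571j on G[6,1]
R5: Y=0.002950+0.000j on G[6,5]
R6: Y=0.1515+0.000j on G[2,4]
R7: Y=0.002066+0.000j on G[7,2]
L3: Y=0.000-0.02107j on G[4,1]
R8: Y=0.4566+0.000j on G[7,4]
R9: Y=0.0004167+0.000j on G[3,7]
R10: Y=0.02427+0.000j on G[4,7]
I1: z[5]−=0.102, z[7]+=0.102
solve → V1=0.8836+0.05798j, V2=0.7715+0.01305j, V3=0.8823+0.05191j, V4=0.6871-0.01991j, V5=-25.08-0.0003145j, V6=0.01085-0.0003145j, V7=0.8686-0.01339j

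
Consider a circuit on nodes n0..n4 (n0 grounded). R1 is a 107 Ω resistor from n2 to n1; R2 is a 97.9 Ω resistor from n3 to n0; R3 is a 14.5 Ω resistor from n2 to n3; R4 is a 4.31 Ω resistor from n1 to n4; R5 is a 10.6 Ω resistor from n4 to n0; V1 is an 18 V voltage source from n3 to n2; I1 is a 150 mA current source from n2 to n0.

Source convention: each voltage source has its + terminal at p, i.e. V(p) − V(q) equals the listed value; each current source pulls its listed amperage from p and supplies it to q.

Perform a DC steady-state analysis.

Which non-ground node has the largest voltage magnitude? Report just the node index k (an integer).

2

Apply KCL at each of the 4 non-ground nodes and solve the resulting linear system.
Node n1: branches {R1, R4} → V_1 = -2.217
Node n2: branches {R1, R3, V1, I1} → V_2 = -18.13
Node n3: branches {R2, R3, V1} → V_3 = -0.1276
Node n4: branches {R4, R5} → V_4 = -1.576
Source currents: i(V1)=-1.240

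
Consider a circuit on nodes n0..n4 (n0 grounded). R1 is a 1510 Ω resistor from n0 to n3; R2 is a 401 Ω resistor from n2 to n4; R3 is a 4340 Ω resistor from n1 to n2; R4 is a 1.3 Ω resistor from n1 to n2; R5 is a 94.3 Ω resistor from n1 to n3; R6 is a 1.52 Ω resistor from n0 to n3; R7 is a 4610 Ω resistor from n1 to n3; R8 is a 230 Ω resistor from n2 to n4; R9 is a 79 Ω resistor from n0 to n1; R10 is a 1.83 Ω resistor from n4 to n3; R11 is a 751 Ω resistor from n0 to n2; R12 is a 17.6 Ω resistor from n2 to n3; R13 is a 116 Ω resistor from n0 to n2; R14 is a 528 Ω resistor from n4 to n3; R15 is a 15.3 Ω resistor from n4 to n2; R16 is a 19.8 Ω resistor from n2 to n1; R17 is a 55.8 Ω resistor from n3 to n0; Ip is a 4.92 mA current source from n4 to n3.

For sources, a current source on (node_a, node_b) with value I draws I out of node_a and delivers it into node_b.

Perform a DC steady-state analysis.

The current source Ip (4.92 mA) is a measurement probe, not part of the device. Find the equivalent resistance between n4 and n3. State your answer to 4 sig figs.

MNA unknowns: 4 node voltages V₁..V_4
R1: Y=0.0006623 on G[0,3]
R2: Y=0.002494 on G[2,4]
R3: Y=0.0002304 on G[1,2]
R4: Y=0.7692 on G[1,2]
R5: Y=0.01060 on G[1,3]
R6: Y=0.6579 on G[0,3]
R7: Y=0.0002169 on G[1,3]
R8: Y=0.004348 on G[2,4]
R9: Y=0.01266 on G[0,1]
R10: Y=0.5464 on G[4,3]
R11: Y=0.001332 on G[0,2]
R12: Y=0.05682 on G[2,3]
R13: Y=0.008621 on G[0,2]
R14: Y=0.001894 on G[4,3]
R15: Y=0.06536 on G[4,2]
R16: Y=0.05051 on G[2,1]
R17: Y=0.01792 on G[3,0]
Ip: z[4]−=0.00492, z[3]+=0.00492
solve → V1=-0.003527, V2=-0.003630, V3=0.0001194, V4=-0.008245

R_eq = 1.700 Ω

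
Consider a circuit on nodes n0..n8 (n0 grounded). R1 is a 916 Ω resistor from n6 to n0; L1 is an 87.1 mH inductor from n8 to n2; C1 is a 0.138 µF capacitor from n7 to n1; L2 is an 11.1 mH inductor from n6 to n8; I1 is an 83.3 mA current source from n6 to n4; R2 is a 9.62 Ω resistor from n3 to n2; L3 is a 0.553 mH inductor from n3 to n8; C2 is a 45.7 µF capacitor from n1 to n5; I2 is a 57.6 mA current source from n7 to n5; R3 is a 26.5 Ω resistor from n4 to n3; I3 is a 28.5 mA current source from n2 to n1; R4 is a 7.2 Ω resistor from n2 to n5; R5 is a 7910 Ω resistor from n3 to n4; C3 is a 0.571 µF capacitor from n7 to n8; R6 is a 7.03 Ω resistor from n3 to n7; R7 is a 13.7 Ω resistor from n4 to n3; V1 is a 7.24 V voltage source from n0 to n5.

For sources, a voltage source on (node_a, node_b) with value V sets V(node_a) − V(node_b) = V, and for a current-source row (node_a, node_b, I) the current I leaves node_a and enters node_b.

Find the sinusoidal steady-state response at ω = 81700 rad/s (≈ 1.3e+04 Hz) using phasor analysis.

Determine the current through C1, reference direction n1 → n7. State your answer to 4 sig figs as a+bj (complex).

Element admittances at ω=81700 rad/s:
  Y(R1) = 0.001092+0.000j S between n6,n0
  Y(L1) = 0.000-0.0001405j S between n8,n2
  Y(C1) = 0.000+0.01127j S between n7,n1
  Y(L2) = 0.000-0.001103j S between n6,n8
  I1: injects 0.0833 A into n4 (from n6)
  Y(R2) = 0.1040+0.000j S between n3,n2
  Y(L3) = 0.000-0.02213j S between n3,n8
  Y(C2) = 0.000+3.734j S between n1,n5
  I2: injects 0.0576 A into n5 (from n7)
  Y(R3) = 0.03774+0.000j S between n4,n3
  I3: injects 0.0285 A into n1 (from n2)
  Y(R4) = 0.1389+0.000j S between n2,n5
  Y(R5) = 0.0001264+0.000j S between n3,n4
  Y(C3) = 0.000+0.04665j S between n7,n8
  Y(R6) = 0.1422+0.000j S between n3,n7
  Y(R7) = 0.07299+0.000j S between n4,n3
  V1: constraint V(n0)−V(n5) = 7.24
Assemble and solve the 9×9 MNA system:
  V(n1)=-7.244-0.004259j  V(n2)=-7.453+0.3514j  V(n3)=-7.467+0.8205j  V(n4)=-6.716+0.8205j  V(n5)=-7.240+0.000j  V(n6)=-40.20-32.74j  V(n7)=-8.403+1.113j  V(n8)=-7.791+3.000j
  i(V1)=-0.04389-0.03574j

0.01260+0.01307j A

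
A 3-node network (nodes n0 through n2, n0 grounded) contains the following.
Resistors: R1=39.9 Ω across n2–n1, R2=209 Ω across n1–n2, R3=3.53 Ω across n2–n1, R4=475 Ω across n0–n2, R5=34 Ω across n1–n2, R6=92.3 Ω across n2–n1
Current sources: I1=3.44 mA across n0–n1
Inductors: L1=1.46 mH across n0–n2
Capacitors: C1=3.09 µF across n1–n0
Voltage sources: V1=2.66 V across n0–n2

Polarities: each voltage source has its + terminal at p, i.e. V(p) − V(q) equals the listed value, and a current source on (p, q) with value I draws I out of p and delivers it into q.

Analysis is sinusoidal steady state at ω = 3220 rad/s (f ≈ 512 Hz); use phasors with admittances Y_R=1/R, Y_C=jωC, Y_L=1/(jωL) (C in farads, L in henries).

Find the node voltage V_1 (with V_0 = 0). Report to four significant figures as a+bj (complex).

Element admittances at ω=3220 rad/s:
  Y(R1) = 0.02506+0.000j S between n2,n1
  Y(R2) = 0.004785+0.000j S between n1,n2
  Y(R3) = 0.2833+0.000j S between n2,n1
  I1: injects 0.00344 A into n1 (from n0)
  Y(R4) = 0.002105+0.000j S between n0,n2
  Y(L1) = 0.000-0.2127j S between n0,n2
  Y(R5) = 0.02941+0.000j S between n1,n2
  Y(R6) = 0.01083+0.000j S between n2,n1
  Y(C1) = 0.000+0.009950j S between n1,n0
  V1: constraint V(n0)−V(n2) = 2.66
Assemble and solve the 3×3 MNA system:
  V(n1)=-2.648+0.07456j  V(n2)=-2.660+0.000j
  i(V1)=-0.009782+0.5395j

-2.648+0.07456j V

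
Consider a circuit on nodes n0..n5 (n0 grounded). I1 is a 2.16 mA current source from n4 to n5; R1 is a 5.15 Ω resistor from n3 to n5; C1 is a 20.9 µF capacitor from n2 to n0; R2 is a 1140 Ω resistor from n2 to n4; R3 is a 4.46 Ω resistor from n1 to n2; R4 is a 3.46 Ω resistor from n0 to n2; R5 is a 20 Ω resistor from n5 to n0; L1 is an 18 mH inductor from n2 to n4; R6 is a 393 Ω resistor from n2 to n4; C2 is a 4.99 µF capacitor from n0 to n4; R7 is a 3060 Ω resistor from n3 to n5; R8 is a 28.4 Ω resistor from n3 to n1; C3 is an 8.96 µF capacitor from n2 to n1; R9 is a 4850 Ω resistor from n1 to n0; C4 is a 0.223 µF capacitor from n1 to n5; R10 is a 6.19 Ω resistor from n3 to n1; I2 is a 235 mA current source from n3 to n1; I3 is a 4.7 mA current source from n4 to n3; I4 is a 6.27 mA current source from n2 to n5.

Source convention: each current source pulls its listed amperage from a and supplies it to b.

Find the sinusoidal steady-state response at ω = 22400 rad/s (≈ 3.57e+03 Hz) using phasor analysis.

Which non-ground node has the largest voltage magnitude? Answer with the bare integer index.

MNA unknowns: 5 node voltages V₁..V_5
I1: z[4]−=0.00216, z[5]+=0.00216
R1: Y=0.1942+0.000j on G[3,5]
C1: Y=0.000+0.4682j on G[2,0]
R2: Y=0.0008772+0.000j on G[2,4]
R3: Y=0.2242+0.000j on G[1,2]
R4: Y=0.2890+0.000j on G[0,2]
R5: Y=0.05000+0.000j on G[5,0]
L1: Y=0.000-0.002480j on G[2,4]
R6: Y=0.002545+0.000j on G[2,4]
C2: Y=0.000+0.1118j on G[0,4]
R7: Y=0.0003268+0.000j on G[3,5]
R8: Y=0.03521+0.000j on G[3,1]
C3: Y=0.000+0.2007j on G[2,1]
R9: Y=0.0002062+0.000j on G[1,0]
C4: Y=0.000+0.004995j on G[1,5]
R10: Y=0.1616+0.000j on G[3,1]
I2: z[3]−=0.235, z[1]+=0.235
I3: z[4]−=0.0047, z[3]+=0.0047
I4: z[2]−=0.00627, z[5]+=0.00627
solve → V1=0.1576-0.1424j, V2=0.04192-0.05421j, V3=-0.8129-0.1055j, V4=-0.004606+0.06254j, V5=-0.6107-0.06826j

3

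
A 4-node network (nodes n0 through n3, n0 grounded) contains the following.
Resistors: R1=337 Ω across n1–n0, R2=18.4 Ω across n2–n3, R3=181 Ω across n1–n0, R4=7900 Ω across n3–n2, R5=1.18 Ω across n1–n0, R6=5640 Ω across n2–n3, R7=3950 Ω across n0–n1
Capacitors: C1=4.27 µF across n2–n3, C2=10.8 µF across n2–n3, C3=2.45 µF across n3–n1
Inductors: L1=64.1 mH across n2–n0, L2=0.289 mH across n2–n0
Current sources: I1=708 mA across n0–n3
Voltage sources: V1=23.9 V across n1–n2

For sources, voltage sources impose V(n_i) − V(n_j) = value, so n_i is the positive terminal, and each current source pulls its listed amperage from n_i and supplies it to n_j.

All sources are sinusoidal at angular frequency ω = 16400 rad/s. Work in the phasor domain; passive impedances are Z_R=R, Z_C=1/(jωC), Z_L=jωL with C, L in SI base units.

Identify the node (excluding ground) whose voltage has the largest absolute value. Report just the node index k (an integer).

Apply KCL at each of the 3 non-ground nodes and solve the resulting linear system.
Node n1: branches {R1, R3, C3, R5, R7, V1} → V_1 = 2.159-5.382j
Node n2: branches {C1, R2, L1, C2, L2, R4, R6, V1} → V_2 = -21.74-5.382j
Node n3: branches {C1, R2, I1, C2, C3, R4, R6} → V_3 = -18.06-7.146j
Source currents: i(V1)=-1.778+3.795j

2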